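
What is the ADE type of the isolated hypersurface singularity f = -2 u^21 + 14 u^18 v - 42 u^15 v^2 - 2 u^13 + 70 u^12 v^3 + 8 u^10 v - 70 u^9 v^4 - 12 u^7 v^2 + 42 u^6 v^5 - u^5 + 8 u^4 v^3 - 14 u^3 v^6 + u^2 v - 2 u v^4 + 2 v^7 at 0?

The Hessian of f at 0 has rank 0. Corank 2; j^3 = u^2*v has shape L^2 M (L != M), so D-series; mu = 8 gives D_8.

D8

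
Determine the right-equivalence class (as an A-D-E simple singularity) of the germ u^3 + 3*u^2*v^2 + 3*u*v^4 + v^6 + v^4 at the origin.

E6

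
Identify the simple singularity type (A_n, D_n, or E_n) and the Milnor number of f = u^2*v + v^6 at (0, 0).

The Hessian of f at 0 has rank 0. Corank 2; j^3 = u^2*v has shape L^2 M (L != M), so D-series; mu = 7 gives D_7.

Type D7, Milnor number mu = 7.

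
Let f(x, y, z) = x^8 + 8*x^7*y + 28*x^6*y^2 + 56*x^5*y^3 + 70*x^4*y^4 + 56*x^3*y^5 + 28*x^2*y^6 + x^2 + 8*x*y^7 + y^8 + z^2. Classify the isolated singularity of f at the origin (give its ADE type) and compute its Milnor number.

Type A_7, Milnor number mu = 7.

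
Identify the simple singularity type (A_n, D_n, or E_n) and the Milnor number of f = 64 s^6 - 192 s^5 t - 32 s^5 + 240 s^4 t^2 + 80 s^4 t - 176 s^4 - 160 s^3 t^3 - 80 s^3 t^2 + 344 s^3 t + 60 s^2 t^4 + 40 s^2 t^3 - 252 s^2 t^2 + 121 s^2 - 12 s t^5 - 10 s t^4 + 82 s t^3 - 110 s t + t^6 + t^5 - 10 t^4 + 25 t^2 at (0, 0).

Type A_{4}, Milnor number mu = 4.

The Hessian of f at 0 has rank 1. Corank 1: A-series; mu = 4 gives A_4.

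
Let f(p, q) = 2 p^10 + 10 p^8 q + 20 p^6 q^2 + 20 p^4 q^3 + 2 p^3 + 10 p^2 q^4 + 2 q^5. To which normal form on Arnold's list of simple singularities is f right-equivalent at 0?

E8

The Hessian of f at 0 is [[0, 0], [0, 0]] with rank 0, so corank 2. A Groebner basis of the Jacobian ideal J(f) in C{p,q} is {q^4, p^2}; counting standard monomials gives mu = 8. Corank 2; j^3 = 2*p^3 is a perfect cube, so E-series; the 5-jet and mu = 8 give E_8.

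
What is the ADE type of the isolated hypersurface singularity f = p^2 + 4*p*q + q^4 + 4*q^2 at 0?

A3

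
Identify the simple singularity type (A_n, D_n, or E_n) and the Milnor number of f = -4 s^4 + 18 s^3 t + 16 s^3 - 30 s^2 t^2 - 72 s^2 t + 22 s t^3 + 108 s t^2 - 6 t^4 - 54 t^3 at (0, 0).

Type E_{7}, Milnor number mu = 7.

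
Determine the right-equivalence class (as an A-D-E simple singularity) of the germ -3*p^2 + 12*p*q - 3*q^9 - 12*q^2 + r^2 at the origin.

A_8

The Hessian of f at 0 is [[-6, 12, 0], [12, -24, 0], [0, 0, 2]] with rank 2, so corank 1. A Groebner basis of the Jacobian ideal J(f) in C{p,q,r} is {q^8, p - 2*q, r}; counting standard monomials gives mu = 8. Corank 1: A-series; mu = 8 gives A_8.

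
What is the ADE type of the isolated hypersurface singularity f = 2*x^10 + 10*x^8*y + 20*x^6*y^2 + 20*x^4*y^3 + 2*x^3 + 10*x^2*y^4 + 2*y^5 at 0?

E_{8}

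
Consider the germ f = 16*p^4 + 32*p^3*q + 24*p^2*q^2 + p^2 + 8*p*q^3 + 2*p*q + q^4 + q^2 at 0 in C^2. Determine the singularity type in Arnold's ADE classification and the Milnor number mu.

Type A_{3}, Milnor number mu = 3.

The Hessian of f at 0 is [[2, 2], [2, 2]] with rank 1, so corank 1. A Groebner basis of the Jacobian ideal J(f) in C{p,q} is {q^3, p + q}; counting standard monomials gives mu = 3. Corank 1: A-series; mu = 3 gives A_3.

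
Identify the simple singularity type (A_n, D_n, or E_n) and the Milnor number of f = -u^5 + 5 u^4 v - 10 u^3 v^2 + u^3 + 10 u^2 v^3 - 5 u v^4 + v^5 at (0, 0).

Type E8, Milnor number mu = 8.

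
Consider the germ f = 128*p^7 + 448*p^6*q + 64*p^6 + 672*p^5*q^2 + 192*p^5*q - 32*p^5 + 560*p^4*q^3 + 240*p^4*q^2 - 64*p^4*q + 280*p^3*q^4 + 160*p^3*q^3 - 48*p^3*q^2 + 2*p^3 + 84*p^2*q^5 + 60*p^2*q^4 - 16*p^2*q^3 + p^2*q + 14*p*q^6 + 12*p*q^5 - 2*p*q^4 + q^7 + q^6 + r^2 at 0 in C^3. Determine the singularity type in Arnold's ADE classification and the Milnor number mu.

The Hessian of f at 0 is [[0, 0, 0], [0, 0, 0], [0, 0, 2]] with rank 1, so corank 2. A Groebner basis of the Jacobian ideal J(f) in C{p,q,r} is {-2*p^2 - p*q + q^4, p^3, p^2*q, p^2/6 + p*q^2, r}; counting standard monomials gives mu = 7. Corank 2; j^3 = p^2*(2*p + q) has shape L^2 M (L != M), so D-series; mu = 7 gives D_7.

Type D_7, Milnor number mu = 7.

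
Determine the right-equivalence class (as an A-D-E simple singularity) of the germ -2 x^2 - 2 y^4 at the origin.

The Hessian of f at 0 has rank 1. Corank 1: A-series; mu = 3 gives A_3.

A_3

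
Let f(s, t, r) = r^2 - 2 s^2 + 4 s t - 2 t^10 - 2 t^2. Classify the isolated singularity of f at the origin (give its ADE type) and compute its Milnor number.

The Hessian of f at 0 is [[-4, 4, 0], [4, -4, 0], [0, 0, 2]] with rank 2, so corank 1. A Groebner basis of the Jacobian ideal J(f) in C{s,t,r} is {t^9, s - t, r}; counting standard monomials gives mu = 9. Corank 1: A-series; mu = 9 gives A_9.

Type A_9, Milnor number mu = 9.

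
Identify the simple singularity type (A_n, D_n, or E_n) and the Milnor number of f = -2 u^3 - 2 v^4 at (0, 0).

Type E6, Milnor number mu = 6.

The Hessian of f at 0 is [[0, 0], [0, 0]] with rank 0, so corank 2. A Groebner basis of the Jacobian ideal J(f) in C{u,v} is {v^3, u^2}; counting standard monomials gives mu = 6. Corank 2; j^3 = -2*u^3 is a perfect cube, so E-series; the 4-jet and mu = 6 give E_6.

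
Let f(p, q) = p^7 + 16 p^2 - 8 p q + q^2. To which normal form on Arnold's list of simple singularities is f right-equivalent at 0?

A_{6}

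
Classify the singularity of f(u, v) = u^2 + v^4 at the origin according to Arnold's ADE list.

The Hessian of f at 0 is [[2, 0], [0, 0]] with rank 1, so corank 1. A Groebner basis of the Jacobian ideal J(f) in C{u,v} is {v^3, u}; counting standard monomials gives mu = 3. Corank 1: A-series; mu = 3 gives A_3.

A_3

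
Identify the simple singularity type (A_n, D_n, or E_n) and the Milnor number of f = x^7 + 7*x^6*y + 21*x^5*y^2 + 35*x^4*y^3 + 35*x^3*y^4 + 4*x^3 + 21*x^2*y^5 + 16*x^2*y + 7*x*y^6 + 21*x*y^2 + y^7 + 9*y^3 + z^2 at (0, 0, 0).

Type D_8, Milnor number mu = 8.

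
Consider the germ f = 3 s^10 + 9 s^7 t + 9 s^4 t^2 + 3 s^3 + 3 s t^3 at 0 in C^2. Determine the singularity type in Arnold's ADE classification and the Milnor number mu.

Type E7, Milnor number mu = 7.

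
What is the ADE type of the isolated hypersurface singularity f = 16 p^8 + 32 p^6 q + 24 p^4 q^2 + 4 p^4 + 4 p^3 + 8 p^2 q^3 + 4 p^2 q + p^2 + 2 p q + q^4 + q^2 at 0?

A_3

The Hessian of f at 0 has rank 1. Corank 1: A-series; mu = 3 gives A_3.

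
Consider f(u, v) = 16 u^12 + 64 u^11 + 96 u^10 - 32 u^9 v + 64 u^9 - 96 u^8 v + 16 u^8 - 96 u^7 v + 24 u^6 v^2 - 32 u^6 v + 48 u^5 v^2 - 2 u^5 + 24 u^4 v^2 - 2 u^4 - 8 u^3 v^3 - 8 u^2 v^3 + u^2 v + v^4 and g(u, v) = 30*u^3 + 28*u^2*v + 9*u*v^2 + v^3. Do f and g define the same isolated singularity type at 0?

No.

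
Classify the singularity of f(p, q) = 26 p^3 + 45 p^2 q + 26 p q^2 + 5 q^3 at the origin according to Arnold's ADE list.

D4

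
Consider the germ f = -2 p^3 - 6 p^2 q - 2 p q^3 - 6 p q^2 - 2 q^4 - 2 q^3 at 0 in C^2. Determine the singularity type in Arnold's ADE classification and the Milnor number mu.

Type E_7, Milnor number mu = 7.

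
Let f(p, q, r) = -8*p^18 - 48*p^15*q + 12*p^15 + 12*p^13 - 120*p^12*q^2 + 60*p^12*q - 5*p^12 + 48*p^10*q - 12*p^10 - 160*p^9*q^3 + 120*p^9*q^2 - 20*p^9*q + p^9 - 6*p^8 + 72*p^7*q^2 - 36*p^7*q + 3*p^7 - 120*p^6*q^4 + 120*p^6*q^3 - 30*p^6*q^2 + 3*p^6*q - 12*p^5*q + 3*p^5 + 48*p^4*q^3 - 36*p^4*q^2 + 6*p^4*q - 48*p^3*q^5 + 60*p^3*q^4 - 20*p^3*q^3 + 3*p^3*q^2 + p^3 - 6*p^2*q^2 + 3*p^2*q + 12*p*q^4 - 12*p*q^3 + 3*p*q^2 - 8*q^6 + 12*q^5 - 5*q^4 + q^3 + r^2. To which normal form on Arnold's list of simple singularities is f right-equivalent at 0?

E_6

The Hessian of f at 0 has rank 1. Corank 2; j^3 = (p + q)^3 is a perfect cube, so E-series; the 4-jet and mu = 6 give E_6.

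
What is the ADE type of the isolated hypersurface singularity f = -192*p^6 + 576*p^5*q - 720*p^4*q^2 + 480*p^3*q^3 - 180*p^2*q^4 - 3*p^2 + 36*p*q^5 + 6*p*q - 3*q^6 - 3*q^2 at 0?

A_{5}

The Hessian of f at 0 is [[-6, 6], [6, -6]] with rank 1, so corank 1. A Groebner basis of the Jacobian ideal J(f) in C{p,q} is {q^5, p - q}; counting standard monomials gives mu = 5. Corank 1: A-series; mu = 5 gives A_5.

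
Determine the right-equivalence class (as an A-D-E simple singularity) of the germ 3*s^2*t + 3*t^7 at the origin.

The Hessian of f at 0 has rank 0. Corank 2; j^3 = 3*s^2*t has shape L^2 M (L != M), so D-series; mu = 8 gives D_8.

D_8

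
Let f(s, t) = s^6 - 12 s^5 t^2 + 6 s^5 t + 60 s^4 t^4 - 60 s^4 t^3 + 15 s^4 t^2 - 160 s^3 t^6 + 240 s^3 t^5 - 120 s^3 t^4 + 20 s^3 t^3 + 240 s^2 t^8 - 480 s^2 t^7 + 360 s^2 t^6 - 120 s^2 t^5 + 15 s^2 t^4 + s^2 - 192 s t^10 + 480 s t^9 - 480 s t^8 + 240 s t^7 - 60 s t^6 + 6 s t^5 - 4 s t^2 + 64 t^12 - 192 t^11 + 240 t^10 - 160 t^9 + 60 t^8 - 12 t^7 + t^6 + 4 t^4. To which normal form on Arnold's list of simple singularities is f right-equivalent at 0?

The Hessian of f at 0 has rank 1. Corank 1: A-series; mu = 5 gives A_5.

A_{5}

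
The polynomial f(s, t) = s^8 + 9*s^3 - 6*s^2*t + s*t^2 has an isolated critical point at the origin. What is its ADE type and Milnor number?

Type D9, Milnor number mu = 9.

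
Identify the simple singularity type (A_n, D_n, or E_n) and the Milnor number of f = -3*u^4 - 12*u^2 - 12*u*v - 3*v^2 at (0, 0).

Type A_{3}, Milnor number mu = 3.

The Hessian of f at 0 has rank 1. Corank 1: A-series; mu = 3 gives A_3.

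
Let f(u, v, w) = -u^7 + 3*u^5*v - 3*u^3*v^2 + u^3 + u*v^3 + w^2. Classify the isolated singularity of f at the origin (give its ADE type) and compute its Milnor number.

Type E_{7}, Milnor number mu = 7.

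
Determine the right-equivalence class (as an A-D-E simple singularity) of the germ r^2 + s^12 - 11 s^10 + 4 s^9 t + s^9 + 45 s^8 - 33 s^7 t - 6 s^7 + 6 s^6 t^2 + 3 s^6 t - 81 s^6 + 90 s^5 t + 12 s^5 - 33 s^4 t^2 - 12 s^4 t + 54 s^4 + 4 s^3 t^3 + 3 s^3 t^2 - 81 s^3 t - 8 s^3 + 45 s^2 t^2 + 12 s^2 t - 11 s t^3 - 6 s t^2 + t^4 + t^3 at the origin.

E_7

The Hessian of f at 0 has rank 1. Corank 2; j^3 = -(2*s - t)^3 is a perfect cube, so E-series; the 4-jet and mu = 7 give E_7.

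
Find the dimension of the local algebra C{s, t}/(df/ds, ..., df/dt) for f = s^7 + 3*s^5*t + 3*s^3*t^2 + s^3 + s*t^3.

7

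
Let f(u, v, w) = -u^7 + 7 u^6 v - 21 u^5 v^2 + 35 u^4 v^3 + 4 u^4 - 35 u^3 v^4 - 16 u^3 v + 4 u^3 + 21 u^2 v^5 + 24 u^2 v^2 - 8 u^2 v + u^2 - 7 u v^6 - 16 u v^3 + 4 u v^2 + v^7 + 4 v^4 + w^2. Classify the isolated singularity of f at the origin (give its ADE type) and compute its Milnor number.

The Hessian of f at 0 is [[2, 0, 0], [0, 0, 0], [0, 0, 2]] with rank 2, so corank 1. A Groebner basis of the Jacobian ideal J(f) in C{u,v,w} is {7*u*v/6 - 5*u/24 + v^4 + 2*v^3/3 - 5*v^2/12, u*v^2 - 2*u*v/3 + u/12 - 2*v^3/3 + v^2/6, u^2 - 2*u*v + u/2 + v^2, w}; counting standard monomials gives mu = 6. Corank 1: A-series; mu = 6 gives A_6.

Type A_6, Milnor number mu = 6.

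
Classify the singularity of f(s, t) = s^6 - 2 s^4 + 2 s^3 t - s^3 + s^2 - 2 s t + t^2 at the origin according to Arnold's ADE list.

A_{2}

The Hessian of f at 0 is [[2, -2], [-2, 2]] with rank 1, so corank 1. A Groebner basis of the Jacobian ideal J(f) in C{s,t} is {t^2, s - t}; counting standard monomials gives mu = 2. Corank 1: A-series; mu = 2 gives A_2.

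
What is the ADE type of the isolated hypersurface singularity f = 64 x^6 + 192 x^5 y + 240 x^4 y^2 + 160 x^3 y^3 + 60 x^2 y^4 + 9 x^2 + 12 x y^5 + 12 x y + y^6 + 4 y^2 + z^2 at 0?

The Hessian of f at 0 has rank 2. Corank 1: A-series; mu = 5 gives A_5.

A_5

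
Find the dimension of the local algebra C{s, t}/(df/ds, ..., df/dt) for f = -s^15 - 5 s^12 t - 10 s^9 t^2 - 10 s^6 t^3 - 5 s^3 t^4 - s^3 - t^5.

8

The Hessian of f at 0 is [[0, 0], [0, 0]] with rank 0, so corank 2. A Groebner basis of the Jacobian ideal J(f) in C{s,t} is {t^4, s^2}; counting standard monomials gives mu = 8. Corank 2; j^3 = -s^3 is a perfect cube, so E-series; the 5-jet and mu = 8 give E_8.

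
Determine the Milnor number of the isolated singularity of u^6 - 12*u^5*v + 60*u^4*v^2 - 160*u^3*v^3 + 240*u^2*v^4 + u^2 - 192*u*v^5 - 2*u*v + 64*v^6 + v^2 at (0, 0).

The Hessian of f at 0 is [[2, -2], [-2, 2]] with rank 1, so corank 1. A Groebner basis of the Jacobian ideal J(f) in C{u,v} is {v^5, u - v}; counting standard monomials gives mu = 5. Corank 1: A-series; mu = 5 gives A_5.

5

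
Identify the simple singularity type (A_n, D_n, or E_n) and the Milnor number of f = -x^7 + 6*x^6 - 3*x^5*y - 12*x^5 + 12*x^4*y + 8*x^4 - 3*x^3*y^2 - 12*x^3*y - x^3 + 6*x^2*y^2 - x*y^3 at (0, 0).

The Hessian of f at 0 is [[0, 0], [0, 0]] with rank 0, so corank 2. A Groebner basis of the Jacobian ideal J(f) in C{x,y} is {3*x^2/4 + y^4 + y^3/4, x^3, x^2*y - x^2/4 - y^3/12, -x^2 + x*y^2 - y^3/3}; counting standard monomials gives mu = 7. Corank 2; j^3 = -x^3 is a perfect cube, so E-series; the 4-jet and mu = 7 give E_7.

Type E_7, Milnor number mu = 7.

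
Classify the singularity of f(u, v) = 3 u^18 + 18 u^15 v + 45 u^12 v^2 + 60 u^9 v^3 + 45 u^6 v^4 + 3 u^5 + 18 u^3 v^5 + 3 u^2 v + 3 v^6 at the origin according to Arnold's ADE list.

The Hessian of f at 0 is [[0, 0], [0, 0]] with rank 0, so corank 2. A Groebner basis of the Jacobian ideal J(f) in C{u,v} is {u^2/6 + v^5, u^3, u*v}; counting standard monomials gives mu = 7. Corank 2; j^3 = 3*u^2*v has shape L^2 M (L != M), so D-series; mu = 7 gives D_7.

D7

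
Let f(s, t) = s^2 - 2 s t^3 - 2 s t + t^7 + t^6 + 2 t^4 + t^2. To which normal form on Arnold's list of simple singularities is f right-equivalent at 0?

The Hessian of f at 0 is [[2, -2], [-2, 2]] with rank 1, so corank 1. A Groebner basis of the Jacobian ideal J(f) in C{s,t} is {-s + t^3 + t, s^2 - 2*s*t + t^2}; counting standard monomials gives mu = 6. Corank 1: A-series; mu = 6 gives A_6.

A6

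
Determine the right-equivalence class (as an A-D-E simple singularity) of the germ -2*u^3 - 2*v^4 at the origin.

E_6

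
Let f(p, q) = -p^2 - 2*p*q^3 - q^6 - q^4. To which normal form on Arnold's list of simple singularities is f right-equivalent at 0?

A3

The Hessian of f at 0 is [[-2, 0], [0, 0]] with rank 1, so corank 1. A Groebner basis of the Jacobian ideal J(f) in C{p,q} is {q^3, p}; counting standard monomials gives mu = 3. Corank 1: A-series; mu = 3 gives A_3.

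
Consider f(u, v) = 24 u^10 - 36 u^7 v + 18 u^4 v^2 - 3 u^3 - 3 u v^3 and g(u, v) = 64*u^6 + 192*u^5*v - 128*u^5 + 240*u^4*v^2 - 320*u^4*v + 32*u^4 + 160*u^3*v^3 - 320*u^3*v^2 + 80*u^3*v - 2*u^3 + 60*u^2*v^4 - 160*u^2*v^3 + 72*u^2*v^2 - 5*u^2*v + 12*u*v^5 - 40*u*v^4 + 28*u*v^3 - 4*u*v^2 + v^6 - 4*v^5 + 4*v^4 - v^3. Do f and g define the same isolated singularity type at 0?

No.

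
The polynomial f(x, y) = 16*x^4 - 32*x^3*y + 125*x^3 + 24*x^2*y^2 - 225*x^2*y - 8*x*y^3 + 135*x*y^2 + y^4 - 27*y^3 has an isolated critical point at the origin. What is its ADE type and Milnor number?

Type E_{6}, Milnor number mu = 6.

The Hessian of f at 0 has rank 0. Corank 2; j^3 = (5*x - 3*y)^3 is a perfect cube, so E-series; the 4-jet and mu = 6 give E_6.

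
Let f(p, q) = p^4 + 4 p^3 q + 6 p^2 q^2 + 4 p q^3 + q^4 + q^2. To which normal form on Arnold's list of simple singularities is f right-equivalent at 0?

A_{3}

The Hessian of f at 0 is [[0, 0], [0, 2]] with rank 1, so corank 1. A Groebner basis of the Jacobian ideal J(f) in C{p,q} is {p^3, q}; counting standard monomials gives mu = 3. Corank 1: A-series; mu = 3 gives A_3.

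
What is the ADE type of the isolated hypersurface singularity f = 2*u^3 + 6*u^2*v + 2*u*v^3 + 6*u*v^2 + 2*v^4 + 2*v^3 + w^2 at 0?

E_{7}

The Hessian of f at 0 has rank 1. Corank 2; j^3 = 2*(u + v)^3 is a perfect cube, so E-series; the 4-jet and mu = 7 give E_7.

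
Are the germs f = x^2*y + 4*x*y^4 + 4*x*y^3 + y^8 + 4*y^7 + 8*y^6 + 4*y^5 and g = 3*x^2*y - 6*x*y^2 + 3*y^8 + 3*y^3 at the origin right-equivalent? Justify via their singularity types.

Yes.

The Hessian of f at 0 is [[0, 0], [0, 0]] with rank 0, so corank 2. A Groebner basis of the Jacobian ideal J(f) in C{x,y} is {x^2*y^2 - 4*x^2*y/5 + 3*x^2/5 + 4*x*y^2/5 + 2*x*y/5 + 4*y^3/5, x^2*y/5 + x^2/10 + x*y^3 - x*y^2/5 + 2*x*y/5 + 4*y^3/5, x*y/2 + y^4 + y^3, x^3 + 2*x^2*y - 2*x^2 - 4*x*y^2}; counting standard monomials gives mu = 9. Corank 2; j^3 = x^2*y has shape L^2 M (L != M), so D-series; mu = 9 gives D_9. The Hessian of g at 0 is [[0, 0], [0, 0]] with rank 0, so corank 2. A Groebner basis of the Jacobian ideal J(g) in C{x,y} is {x^2/8 + y^7 - y^2/8, x^3 - y^3, x*y - y^2}; counting standard monomials gives mu = 9. Corank 2; j^3 = 3*y*(x - y)^2 has shape L^2 M (L != M), so D-series; mu = 9 gives D_9. Both have type D_9, hence right-equivalent.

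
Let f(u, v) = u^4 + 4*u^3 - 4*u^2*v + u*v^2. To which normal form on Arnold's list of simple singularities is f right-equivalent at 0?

D_5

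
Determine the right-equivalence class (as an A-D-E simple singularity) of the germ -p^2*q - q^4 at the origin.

The Hessian of f at 0 is [[0, 0], [0, 0]] with rank 0, so corank 2. A Groebner basis of the Jacobian ideal J(f) in C{p,q} is {p^3, p^2/4 + q^3, p*q}; counting standard monomials gives mu = 5. Corank 2; j^3 = -p^2*q has shape L^2 M (L != M), so D-series; mu = 5 gives D_5.

D_{5}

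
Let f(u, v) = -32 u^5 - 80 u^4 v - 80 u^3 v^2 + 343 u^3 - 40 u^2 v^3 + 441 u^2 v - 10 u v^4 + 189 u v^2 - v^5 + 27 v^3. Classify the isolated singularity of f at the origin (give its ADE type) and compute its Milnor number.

Type E_{8}, Milnor number mu = 8.

The Hessian of f at 0 has rank 0. Corank 2; j^3 = (7*u + 3*v)^3 is a perfect cube, so E-series; the 5-jet and mu = 8 give E_8.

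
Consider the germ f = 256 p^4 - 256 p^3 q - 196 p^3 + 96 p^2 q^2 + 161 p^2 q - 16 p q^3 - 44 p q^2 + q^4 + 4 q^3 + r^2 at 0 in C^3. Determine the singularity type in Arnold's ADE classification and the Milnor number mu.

The Hessian of f at 0 is [[0, 0, 0], [0, 0, 0], [0, 0, 2]] with rank 1, so corank 2. A Groebner basis of the Jacobian ideal J(f) in C{p,q,r} is {p*q^2 + 343*p*q/8 - 49*q^2/4, 2401*p*q/16 + q^3 - 343*q^2/8, p^2 - 15*p*q/28 + q^2/14, r}; counting standard monomials gives mu = 5. Corank 2; j^3 = -(4*p - q)*(7*p - 2*q)^2 has shape L^2 M (L != M), so D-series; mu = 5 gives D_5.

Type D_5, Milnor number mu = 5.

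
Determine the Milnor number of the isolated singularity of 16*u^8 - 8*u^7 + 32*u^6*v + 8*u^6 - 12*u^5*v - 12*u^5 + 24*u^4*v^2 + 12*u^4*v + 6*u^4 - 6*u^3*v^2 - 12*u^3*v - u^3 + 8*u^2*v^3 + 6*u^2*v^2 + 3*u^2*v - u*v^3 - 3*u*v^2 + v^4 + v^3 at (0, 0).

7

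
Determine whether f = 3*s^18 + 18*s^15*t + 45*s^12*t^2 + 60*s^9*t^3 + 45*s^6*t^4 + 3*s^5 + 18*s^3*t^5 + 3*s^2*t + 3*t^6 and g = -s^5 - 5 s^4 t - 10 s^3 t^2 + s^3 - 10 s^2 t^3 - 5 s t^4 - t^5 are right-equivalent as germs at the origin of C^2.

The Hessian of f at 0 has rank 0. Corank 2; j^3 = 3*s^2*t has shape L^2 M (L != M), so D-series; mu = 7 gives D_7. The Hessian of g at 0 has rank 0. Corank 2; j^3 = s^3 is a perfect cube, so E-series; the 5-jet and mu = 8 give E_8. f is D_7 but g is E_8, hence not right-equivalent.

No.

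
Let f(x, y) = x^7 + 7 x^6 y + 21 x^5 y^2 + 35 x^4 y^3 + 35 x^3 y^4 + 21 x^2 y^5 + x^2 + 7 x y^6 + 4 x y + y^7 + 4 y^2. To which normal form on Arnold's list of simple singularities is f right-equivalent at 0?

A_6

The Hessian of f at 0 has rank 1. Corank 1: A-series; mu = 6 gives A_6.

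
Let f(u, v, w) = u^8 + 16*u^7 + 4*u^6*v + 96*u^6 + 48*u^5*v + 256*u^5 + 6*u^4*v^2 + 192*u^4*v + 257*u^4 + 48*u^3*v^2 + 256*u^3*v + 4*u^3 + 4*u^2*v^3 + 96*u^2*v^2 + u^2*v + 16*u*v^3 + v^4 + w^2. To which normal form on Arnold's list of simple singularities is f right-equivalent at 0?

D_5

The Hessian of f at 0 has rank 1. Corank 2; j^3 = u^2*(4*u + v) has shape L^2 M (L != M), so D-series; mu = 5 gives D_5.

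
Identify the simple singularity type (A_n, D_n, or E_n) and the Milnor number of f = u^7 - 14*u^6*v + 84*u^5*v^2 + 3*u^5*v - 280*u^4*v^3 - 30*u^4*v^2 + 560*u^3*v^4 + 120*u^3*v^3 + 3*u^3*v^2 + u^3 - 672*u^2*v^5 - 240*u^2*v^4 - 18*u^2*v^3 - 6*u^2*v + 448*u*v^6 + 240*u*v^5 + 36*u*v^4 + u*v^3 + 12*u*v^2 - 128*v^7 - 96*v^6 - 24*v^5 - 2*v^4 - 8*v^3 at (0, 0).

Type E_7, Milnor number mu = 7.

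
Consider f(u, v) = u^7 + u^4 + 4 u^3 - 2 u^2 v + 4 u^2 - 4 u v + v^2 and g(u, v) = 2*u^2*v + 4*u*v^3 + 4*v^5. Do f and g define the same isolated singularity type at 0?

No.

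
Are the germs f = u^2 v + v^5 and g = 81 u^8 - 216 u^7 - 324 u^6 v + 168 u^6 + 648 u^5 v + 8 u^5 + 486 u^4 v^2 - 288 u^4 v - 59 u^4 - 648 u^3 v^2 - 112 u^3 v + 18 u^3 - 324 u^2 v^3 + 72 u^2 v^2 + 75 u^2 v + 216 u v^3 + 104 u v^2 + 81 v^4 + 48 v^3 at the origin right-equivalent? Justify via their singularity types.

No.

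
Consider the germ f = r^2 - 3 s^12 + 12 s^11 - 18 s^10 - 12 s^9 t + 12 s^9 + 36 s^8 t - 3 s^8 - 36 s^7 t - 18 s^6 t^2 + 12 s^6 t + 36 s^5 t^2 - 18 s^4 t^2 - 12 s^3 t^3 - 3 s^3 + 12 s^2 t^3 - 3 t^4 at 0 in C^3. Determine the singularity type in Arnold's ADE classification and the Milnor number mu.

Type E_{6}, Milnor number mu = 6.

The Hessian of f at 0 has rank 1. Corank 2; j^3 = -3*s^3 is a perfect cube, so E-series; the 4-jet and mu = 6 give E_6.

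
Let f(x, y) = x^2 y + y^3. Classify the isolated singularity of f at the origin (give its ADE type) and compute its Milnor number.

Type D4, Milnor number mu = 4.

The Hessian of f at 0 has rank 0. Corank 2; j^3 = y*(x^2 + y^2) splits into three distinct lines over C (the quadratic factor has nonzero discriminant), so D_4.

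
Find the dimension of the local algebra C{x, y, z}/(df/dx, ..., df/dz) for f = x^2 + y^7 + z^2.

The Hessian of f at 0 has rank 2. Corank 1: A-series; mu = 6 gives A_6.

6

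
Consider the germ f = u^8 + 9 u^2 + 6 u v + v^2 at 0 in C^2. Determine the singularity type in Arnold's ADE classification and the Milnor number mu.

The Hessian of f at 0 is [[18, 6], [6, 2]] with rank 1, so corank 1. A Groebner basis of the Jacobian ideal J(f) in C{u,v} is {v^7, u + v/3}; counting standard monomials gives mu = 7. Corank 1: A-series; mu = 7 gives A_7.

Type A7, Milnor number mu = 7.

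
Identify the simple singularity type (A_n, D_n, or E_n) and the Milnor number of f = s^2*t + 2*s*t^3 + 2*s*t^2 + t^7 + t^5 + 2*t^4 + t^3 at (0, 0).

Type D_8, Milnor number mu = 8.

The Hessian of f at 0 has rank 0. Corank 2; j^3 = t*(s + t)^2 has shape L^2 M (L != M), so D-series; mu = 8 gives D_8.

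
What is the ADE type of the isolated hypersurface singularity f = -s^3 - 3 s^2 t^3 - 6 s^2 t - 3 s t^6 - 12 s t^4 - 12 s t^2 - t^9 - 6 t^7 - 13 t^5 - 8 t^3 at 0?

E8

The Hessian of f at 0 is [[0, 0], [0, 0]] with rank 0, so corank 2. A Groebner basis of the Jacobian ideal J(f) in C{s,t} is {s^2/2 + s*t^3 + 2*s*t + 2*t^2, t^4, s^3 - 12*s*t^2 - 16*t^3, s^2*t + 4*s*t^2 + 4*t^3}; counting standard monomials gives mu = 8. Corank 2; j^3 = -(s + 2*t)^3 is a perfect cube, so E-series; the 5-jet and mu = 8 give E_8.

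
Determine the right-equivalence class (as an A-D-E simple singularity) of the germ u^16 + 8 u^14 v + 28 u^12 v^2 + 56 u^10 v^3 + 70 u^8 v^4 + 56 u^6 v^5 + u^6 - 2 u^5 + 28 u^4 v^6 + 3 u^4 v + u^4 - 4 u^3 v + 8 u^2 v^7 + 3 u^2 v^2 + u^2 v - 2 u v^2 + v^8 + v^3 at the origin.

D_9

The Hessian of f at 0 is [[0, 0], [0, 0]] with rank 0, so corank 2. A Groebner basis of the Jacobian ideal J(f) in C{u,v} is {u^4 - u^3 + u*v - v^2, -7*u^3/8 - u^2/8 + u*v^3 - 6*u*v^2 + 33*u*v/8 + 3*v^3 - 4*v^2, -5*u^3/2 - u^2/2 - 14*u*v^2 + 23*u*v/2 + v^4 + 6*v^3 - 11*v^2, u^2*v - u*v + v^2}; counting standard monomials gives mu = 9. Corank 2; j^3 = v*(u - v)^2 has shape L^2 M (L != M), so D-series; mu = 9 gives D_9.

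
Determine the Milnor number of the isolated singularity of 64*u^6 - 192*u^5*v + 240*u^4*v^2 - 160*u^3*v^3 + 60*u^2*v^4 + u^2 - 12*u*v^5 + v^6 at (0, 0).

5

The Hessian of f at 0 has rank 1. Corank 1: A-series; mu = 5 gives A_5.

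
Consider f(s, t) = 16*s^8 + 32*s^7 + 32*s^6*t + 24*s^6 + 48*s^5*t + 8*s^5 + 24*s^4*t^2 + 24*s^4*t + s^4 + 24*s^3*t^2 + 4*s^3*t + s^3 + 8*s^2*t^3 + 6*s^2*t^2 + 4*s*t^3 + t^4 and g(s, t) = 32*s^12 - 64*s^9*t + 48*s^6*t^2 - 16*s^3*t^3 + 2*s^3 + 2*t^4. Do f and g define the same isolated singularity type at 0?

The Hessian of f at 0 is [[0, 0], [0, 0]] with rank 0, so corank 2. A Groebner basis of the Jacobian ideal J(f) in C{s,t} is {t^4, s*t^2 + t^3/3, s^2}; counting standard monomials gives mu = 6. Corank 2; j^3 = s^3 is a perfect cube, so E-series; the 4-jet and mu = 6 give E_6. The Hessian of g at 0 is [[0, 0], [0, 0]] with rank 0, so corank 2. A Groebner basis of the Jacobian ideal J(g) in C{s,t} is {t^3, s^2}; counting standard monomials gives mu = 6. Corank 2; j^3 = 2*s^3 is a perfect cube, so E-series; the 4-jet and mu = 6 give E_6. Both have type E_6, hence right-equivalent.

Yes.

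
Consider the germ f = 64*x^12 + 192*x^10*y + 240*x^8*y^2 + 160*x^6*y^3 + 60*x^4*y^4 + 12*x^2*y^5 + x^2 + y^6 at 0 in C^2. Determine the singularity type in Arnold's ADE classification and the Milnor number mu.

Type A5, Milnor number mu = 5.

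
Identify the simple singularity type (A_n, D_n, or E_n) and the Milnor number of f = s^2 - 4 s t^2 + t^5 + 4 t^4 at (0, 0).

Type A4, Milnor number mu = 4.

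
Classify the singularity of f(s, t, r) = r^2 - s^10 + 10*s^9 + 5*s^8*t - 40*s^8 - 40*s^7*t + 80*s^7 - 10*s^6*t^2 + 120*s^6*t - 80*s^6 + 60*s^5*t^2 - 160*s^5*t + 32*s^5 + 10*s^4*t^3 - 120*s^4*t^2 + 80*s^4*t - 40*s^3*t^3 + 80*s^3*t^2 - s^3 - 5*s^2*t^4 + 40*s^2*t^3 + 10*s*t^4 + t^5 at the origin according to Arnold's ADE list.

E_{8}

The Hessian of f at 0 has rank 1. Corank 2; j^3 = -s^3 is a perfect cube, so E-series; the 5-jet and mu = 8 give E_8.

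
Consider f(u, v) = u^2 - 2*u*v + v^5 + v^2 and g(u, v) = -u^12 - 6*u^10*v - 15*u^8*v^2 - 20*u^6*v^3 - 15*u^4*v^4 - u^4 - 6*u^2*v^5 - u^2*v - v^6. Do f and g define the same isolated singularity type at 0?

No.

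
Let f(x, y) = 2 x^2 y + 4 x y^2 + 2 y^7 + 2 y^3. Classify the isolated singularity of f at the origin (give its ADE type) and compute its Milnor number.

Type D_{8}, Milnor number mu = 8.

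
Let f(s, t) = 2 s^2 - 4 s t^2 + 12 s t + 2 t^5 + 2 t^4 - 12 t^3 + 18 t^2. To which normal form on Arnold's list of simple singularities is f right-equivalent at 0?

A4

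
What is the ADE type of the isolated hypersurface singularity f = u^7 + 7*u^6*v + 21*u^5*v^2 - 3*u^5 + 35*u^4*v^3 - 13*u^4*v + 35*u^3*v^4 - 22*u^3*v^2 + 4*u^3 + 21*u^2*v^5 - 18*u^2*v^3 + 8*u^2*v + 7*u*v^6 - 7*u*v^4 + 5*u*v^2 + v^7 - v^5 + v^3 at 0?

The Hessian of f at 0 is [[0, 0], [0, 0]] with rank 0, so corank 2. A Groebner basis of the Jacobian ideal J(f) in C{u,v} is {-32*u*v/7 + v^4 - 16*v^2/7, u*v^2 + v^3/2, u^2 + 19*u*v/14 + 3*v^2/7}; counting standard monomials gives mu = 6. Corank 2; j^3 = (u + v)*(2*u + v)^2 has shape L^2 M (L != M), so D-series; mu = 6 gives D_6.

D6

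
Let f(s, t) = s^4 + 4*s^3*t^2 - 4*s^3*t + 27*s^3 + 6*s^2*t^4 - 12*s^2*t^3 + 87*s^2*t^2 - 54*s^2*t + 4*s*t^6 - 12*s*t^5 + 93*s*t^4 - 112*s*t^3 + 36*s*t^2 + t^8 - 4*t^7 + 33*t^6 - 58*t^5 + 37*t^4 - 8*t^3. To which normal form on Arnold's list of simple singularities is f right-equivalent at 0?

E_{6}

The Hessian of f at 0 is [[0, 0], [0, 0]] with rank 0, so corank 2. A Groebner basis of the Jacobian ideal J(f) in C{s,t} is {s^3 + 2*s^2 - 8*s*t/3 + 8*t^2/9, s^2*t + 8*s^2/3 - 32*s*t/9 + 32*t^2/27, 7*s^2/2 + s*t^2 - 14*s*t/3 + 14*t^2/9, 9*s^2/2 - 6*s*t + t^3 + 2*t^2}; counting standard monomials gives mu = 6. Corank 2; j^3 = (3*s - 2*t)^3 is a perfect cube, so E-series; the 4-jet and mu = 6 give E_6.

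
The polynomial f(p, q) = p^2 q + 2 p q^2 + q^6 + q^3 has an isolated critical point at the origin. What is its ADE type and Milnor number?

The Hessian of f at 0 has rank 0. Corank 2; j^3 = q*(p + q)^2 has shape L^2 M (L != M), so D-series; mu = 7 gives D_7.

Type D7, Milnor number mu = 7.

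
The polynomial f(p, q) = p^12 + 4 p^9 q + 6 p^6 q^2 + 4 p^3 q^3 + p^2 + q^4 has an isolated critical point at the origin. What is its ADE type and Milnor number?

Type A_3, Milnor number mu = 3.

The Hessian of f at 0 is [[2, 0], [0, 0]] with rank 1, so corank 1. A Groebner basis of the Jacobian ideal J(f) in C{p,q} is {q^3, p}; counting standard monomials gives mu = 3. Corank 1: A-series; mu = 3 gives A_3.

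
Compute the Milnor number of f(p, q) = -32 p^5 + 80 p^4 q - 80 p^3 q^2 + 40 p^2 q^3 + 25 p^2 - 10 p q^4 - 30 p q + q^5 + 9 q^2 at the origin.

The Hessian of f at 0 has rank 1. Corank 1: A-series; mu = 4 gives A_4.

4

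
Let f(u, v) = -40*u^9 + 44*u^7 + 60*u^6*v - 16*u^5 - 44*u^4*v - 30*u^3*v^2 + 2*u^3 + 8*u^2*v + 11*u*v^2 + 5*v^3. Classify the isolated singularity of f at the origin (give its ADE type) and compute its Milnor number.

Type D4, Milnor number mu = 4.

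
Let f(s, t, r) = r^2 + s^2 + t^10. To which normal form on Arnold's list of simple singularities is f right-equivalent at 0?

A_{9}

The Hessian of f at 0 is [[2, 0, 0], [0, 0, 0], [0, 0, 2]] with rank 2, so corank 1. A Groebner basis of the Jacobian ideal J(f) in C{s,t,r} is {t^9, s, r}; counting standard monomials gives mu = 9. Corank 1: A-series; mu = 9 gives A_9.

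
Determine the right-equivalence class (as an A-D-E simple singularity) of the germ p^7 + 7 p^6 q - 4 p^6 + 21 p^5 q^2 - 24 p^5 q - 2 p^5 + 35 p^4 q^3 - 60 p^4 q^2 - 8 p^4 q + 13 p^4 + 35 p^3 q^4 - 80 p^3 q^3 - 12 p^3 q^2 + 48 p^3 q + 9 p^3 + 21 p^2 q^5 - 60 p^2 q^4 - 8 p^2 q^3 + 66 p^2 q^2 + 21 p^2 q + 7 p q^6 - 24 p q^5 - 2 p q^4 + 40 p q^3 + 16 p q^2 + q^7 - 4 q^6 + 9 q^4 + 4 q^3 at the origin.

The Hessian of f at 0 is [[0, 0], [0, 0]] with rank 0, so corank 2. A Groebner basis of the Jacobian ideal J(f) in C{p,q} is {p*q^2 - 27*p*q - 18*q^2, 81*p*q/2 + q^3 + 27*q^2, p^2 + 2*p*q/3}; counting standard monomials gives mu = 5. Corank 2; j^3 = (p + q)*(3*p + 2*q)^2 has shape L^2 M (L != M), so D-series; mu = 5 gives D_5.

D_5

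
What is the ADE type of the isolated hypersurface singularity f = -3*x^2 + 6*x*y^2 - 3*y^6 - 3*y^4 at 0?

The Hessian of f at 0 is [[-6, 0], [0, 0]] with rank 1, so corank 1. A Groebner basis of the Jacobian ideal J(f) in C{x,y} is {x^3, x^2*y, -x + y^2}; counting standard monomials gives mu = 5. Corank 1: A-series; mu = 5 gives A_5.

A_{5}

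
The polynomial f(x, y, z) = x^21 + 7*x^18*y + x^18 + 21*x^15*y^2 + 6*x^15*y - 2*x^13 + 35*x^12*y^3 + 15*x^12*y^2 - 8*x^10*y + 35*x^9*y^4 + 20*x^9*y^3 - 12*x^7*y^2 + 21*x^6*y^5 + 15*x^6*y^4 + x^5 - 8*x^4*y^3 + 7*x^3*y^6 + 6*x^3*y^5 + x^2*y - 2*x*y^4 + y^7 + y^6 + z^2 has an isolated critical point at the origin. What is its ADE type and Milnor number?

The Hessian of f at 0 is [[0, 0, 0], [0, 0, 0], [0, 0, 2]] with rank 1, so corank 2. A Groebner basis of the Jacobian ideal J(f) in C{x,y,z} is {-x*y + y^4, x^3, x^2*y, x^2/6 + x*y^2, z}; counting standard monomials gives mu = 7. Corank 2; j^3 = x^2*y has shape L^2 M (L != M), so D-series; mu = 7 gives D_7.

Type D_{7}, Milnor number mu = 7.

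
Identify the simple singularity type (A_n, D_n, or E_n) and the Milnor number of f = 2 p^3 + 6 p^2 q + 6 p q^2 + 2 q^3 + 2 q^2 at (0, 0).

Type A_{2}, Milnor number mu = 2.

The Hessian of f at 0 has rank 1. Corank 1: A-series; mu = 2 gives A_2.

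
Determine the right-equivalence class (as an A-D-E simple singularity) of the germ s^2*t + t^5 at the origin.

The Hessian of f at 0 has rank 0. Corank 2; j^3 = s^2*t has shape L^2 M (L != M), so D-series; mu = 6 gives D_6.

D6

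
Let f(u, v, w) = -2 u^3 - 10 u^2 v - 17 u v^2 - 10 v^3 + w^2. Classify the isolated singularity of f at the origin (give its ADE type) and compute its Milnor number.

The Hessian of f at 0 has rank 1. Corank 2; j^3 = -(u + 2*v)*(2*u^2 + 6*u*v + 5*v^2) splits into three distinct lines over C (the quadratic factor has nonzero discriminant), so D_4.

Type D_4, Milnor number mu = 4.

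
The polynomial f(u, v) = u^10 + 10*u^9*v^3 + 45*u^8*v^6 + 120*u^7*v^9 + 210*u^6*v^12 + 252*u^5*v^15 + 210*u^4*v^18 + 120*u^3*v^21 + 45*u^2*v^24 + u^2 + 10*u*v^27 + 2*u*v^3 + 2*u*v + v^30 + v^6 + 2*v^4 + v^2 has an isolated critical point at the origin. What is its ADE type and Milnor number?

Type A_9, Milnor number mu = 9.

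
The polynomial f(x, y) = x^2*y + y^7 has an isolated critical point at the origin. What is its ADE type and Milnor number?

The Hessian of f at 0 is [[0, 0], [0, 0]] with rank 0, so corank 2. A Groebner basis of the Jacobian ideal J(f) in C{x,y} is {x^2/7 + y^6, x^3, x*y}; counting standard monomials gives mu = 8. Corank 2; j^3 = x^2*y has shape L^2 M (L != M), so D-series; mu = 8 gives D_8.

Type D_{8}, Milnor number mu = 8.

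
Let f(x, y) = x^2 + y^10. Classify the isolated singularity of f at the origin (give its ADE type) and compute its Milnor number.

Type A_{9}, Milnor number mu = 9.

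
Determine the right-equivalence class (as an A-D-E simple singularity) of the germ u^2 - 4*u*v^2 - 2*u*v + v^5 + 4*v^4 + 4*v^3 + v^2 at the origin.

A4

The Hessian of f at 0 has rank 1. Corank 1: A-series; mu = 4 gives A_4.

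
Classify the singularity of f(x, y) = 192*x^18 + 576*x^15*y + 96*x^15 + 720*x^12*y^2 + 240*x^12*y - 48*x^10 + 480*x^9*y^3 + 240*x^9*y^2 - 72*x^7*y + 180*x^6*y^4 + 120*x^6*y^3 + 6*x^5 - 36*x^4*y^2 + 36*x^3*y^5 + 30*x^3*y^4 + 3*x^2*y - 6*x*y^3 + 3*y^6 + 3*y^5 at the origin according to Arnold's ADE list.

D_{7}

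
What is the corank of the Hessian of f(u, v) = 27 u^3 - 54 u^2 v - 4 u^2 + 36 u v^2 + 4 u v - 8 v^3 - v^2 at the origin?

1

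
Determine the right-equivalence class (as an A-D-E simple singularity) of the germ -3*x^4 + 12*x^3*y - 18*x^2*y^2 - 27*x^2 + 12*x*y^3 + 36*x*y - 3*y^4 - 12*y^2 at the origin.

The Hessian of f at 0 is [[-54, 36], [36, -24]] with rank 1, so corank 1. A Groebner basis of the Jacobian ideal J(f) in C{x,y} is {y^3, x - 2*y/3}; counting standard monomials gives mu = 3. Corank 1: A-series; mu = 3 gives A_3.

A3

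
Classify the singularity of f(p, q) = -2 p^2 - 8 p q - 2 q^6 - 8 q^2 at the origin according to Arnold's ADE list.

A_{5}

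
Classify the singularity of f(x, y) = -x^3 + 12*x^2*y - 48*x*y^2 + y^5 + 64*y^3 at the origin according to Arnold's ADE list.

The Hessian of f at 0 has rank 0. Corank 2; j^3 = -(x - 4*y)^3 is a perfect cube, so E-series; the 5-jet and mu = 8 give E_8.

E8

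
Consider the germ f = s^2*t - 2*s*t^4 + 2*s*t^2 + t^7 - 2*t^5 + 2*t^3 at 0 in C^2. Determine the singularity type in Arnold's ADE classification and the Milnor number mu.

The Hessian of f at 0 has rank 0. Corank 2; j^3 = t*(s^2 + 2*s*t + 2*t^2) splits into three distinct lines over C (the quadratic factor has nonzero discriminant), so D_4.

Type D4, Milnor number mu = 4.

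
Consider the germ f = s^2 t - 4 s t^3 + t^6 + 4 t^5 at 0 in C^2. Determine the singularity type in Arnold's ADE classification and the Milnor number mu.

Type D_7, Milnor number mu = 7.

The Hessian of f at 0 is [[0, 0], [0, 0]] with rank 0, so corank 2. A Groebner basis of the Jacobian ideal J(f) in C{s,t} is {s^3, s^2*t + 2*s^2/3 - 4*s*t^2/3, -s*t/2 + t^3}; counting standard monomials gives mu = 7. Corank 2; j^3 = s^2*t has shape L^2 M (L != M), so D-series; mu = 7 gives D_7.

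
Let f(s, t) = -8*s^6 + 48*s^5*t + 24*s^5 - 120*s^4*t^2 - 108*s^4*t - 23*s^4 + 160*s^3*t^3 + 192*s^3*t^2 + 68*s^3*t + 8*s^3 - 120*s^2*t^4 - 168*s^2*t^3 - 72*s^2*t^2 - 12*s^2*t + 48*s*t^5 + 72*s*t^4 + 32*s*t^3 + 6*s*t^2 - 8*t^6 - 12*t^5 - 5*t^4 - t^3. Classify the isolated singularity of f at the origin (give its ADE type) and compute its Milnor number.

Type E_{6}, Milnor number mu = 6.

The Hessian of f at 0 is [[0, 0], [0, 0]] with rank 0, so corank 2. A Groebner basis of the Jacobian ideal J(f) in C{s,t} is {s^3 - 3*s^2 + 3*s*t - 3*t^2/4, s^2*t - 5*s^2 + 5*s*t - 5*t^2/4, -8*s^2 + s*t^2 + 8*s*t - 2*t^2, -12*s^2 + 12*s*t + t^3 - 3*t^2}; counting standard monomials gives mu = 6. Corank 2; j^3 = (2*s - t)^3 is a perfect cube, so E-series; the 4-jet and mu = 6 give E_6.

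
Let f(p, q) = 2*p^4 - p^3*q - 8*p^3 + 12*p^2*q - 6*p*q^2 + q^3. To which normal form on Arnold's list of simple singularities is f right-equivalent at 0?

E_{7}

The Hessian of f at 0 is [[0, 0], [0, 0]] with rank 0, so corank 2. A Groebner basis of the Jacobian ideal J(f) in C{p,q} is {768*p^2 - 768*p*q + q^4 - 8*q^3 + 192*q^2, p^3 - 12*p^2 + 12*p*q - 3*q^2, p^2*q - 24*p^2 + 24*p*q - 6*q^2, -32*p^2 + p*q^2 + 32*p*q - q^3/6 - 8*q^2}; counting standard monomials gives mu = 7. Corank 2; j^3 = -(2*p - q)^3 is a perfect cube, so E-series; the 4-jet and mu = 7 give E_7.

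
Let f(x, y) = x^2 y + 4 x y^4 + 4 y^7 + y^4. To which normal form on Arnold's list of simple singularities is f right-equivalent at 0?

The Hessian of f at 0 has rank 0. Corank 2; j^3 = x^2*y has shape L^2 M (L != M), so D-series; mu = 5 gives D_5.

D_{5}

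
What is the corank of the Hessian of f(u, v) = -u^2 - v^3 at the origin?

1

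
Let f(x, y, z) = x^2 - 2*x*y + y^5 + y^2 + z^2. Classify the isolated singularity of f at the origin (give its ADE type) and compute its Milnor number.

The Hessian of f at 0 has rank 2. Corank 1: A-series; mu = 4 gives A_4.

Type A4, Milnor number mu = 4.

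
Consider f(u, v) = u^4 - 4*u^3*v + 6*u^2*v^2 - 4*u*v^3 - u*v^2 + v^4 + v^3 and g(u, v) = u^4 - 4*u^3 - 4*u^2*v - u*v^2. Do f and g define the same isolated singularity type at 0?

The Hessian of f at 0 has rank 0. Corank 2; j^3 = -v^2*(u - v) has shape L^2 M (L != M), so D-series; mu = 5 gives D_5. The Hessian of g at 0 has rank 0. Corank 2; j^3 = -u*(2*u + v)^2 has shape L^2 M (L != M), so D-series; mu = 5 gives D_5. Both have type D_5, hence right-equivalent.

Yes.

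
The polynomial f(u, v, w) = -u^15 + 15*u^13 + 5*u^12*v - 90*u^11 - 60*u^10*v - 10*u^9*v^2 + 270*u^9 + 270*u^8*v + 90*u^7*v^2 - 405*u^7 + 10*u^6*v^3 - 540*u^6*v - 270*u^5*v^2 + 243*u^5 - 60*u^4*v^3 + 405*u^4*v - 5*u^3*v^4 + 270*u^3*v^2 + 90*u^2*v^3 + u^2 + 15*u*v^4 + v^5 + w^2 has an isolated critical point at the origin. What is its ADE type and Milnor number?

The Hessian of f at 0 has rank 2. Corank 1: A-series; mu = 4 gives A_4.

Type A_{4}, Milnor number mu = 4.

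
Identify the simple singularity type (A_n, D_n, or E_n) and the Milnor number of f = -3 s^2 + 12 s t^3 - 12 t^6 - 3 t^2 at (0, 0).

Type A1, Milnor number mu = 1.

The Hessian of f at 0 has rank 2. Corank 0: nondegenerate Morse point, so A_1.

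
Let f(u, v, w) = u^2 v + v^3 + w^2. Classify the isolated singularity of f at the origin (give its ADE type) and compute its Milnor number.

The Hessian of f at 0 is [[0, 0, 0], [0, 0, 0], [0, 0, 2]] with rank 1, so corank 2. A Groebner basis of the Jacobian ideal J(f) in C{u,v,w} is {v^3, u^2 + 3*v^2, u*v, w}; counting standard monomials gives mu = 4. Corank 2; j^3 = v*(u^2 + v^2) splits into three distinct lines over C (the quadratic factor has nonzero discriminant), so D_4.

Type D_4, Milnor number mu = 4.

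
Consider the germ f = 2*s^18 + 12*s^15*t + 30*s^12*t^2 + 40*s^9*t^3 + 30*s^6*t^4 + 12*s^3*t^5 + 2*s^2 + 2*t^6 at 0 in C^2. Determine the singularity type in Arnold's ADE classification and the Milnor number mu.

Type A_{5}, Milnor number mu = 5.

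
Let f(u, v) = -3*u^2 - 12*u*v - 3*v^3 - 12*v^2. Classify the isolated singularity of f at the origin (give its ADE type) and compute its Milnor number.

Type A_{2}, Milnor number mu = 2.

The Hessian of f at 0 has rank 1. Corank 1: A-series; mu = 2 gives A_2.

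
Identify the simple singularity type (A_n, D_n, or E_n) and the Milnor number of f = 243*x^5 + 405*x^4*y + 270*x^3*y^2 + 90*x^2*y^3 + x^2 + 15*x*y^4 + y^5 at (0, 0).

Type A4, Milnor number mu = 4.

The Hessian of f at 0 has rank 1. Corank 1: A-series; mu = 4 gives A_4.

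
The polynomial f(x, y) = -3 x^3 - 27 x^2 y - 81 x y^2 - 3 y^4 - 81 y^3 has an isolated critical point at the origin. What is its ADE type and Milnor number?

Type E6, Milnor number mu = 6.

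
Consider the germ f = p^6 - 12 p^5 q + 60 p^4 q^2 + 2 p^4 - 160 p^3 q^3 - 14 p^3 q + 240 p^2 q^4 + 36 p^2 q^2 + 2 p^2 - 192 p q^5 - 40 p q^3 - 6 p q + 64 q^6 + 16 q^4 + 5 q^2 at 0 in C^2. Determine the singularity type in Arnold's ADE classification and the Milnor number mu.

Type A_{1}, Milnor number mu = 1.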